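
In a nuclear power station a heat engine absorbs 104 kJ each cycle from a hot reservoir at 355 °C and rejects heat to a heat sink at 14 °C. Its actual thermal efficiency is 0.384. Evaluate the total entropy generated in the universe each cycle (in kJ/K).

ΔS_univ ≈ 0.05754 kJ/K

T_H = 355 °C → 355 + 273.15 = 628.15 K.
T_C = 14 °C → 14 + 273.15 = 287.15 K.
W = η·Q_H = 0.384 × 104 = 39.94 kJ, so Q_C = Q_H − W = 64.06 kJ.
Entropy balance on the reservoirs: −Q_H/T_H = -0.1656 kJ/K, +Q_C/T_C = 0.2231 kJ/K.
ΔS_univ = −Q_H/T_H + Q_C/T_C = 0.05754 kJ/K (> 0, since η = 0.384 < η_Carnot = 0.543).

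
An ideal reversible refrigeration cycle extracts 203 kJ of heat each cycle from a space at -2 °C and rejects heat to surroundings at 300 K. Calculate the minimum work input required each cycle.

T_C = -2 °C → -2 + 273.15 = 271.15 K.
The reversible coefficient of performance is COP_R = T_C/(T_H − T_C) = 271.15/28.85 = 9.3986.
W = Q_C/COP_R = 203/9.3986 = 21.6 kJ.

W_in ≈ 21.6 kJ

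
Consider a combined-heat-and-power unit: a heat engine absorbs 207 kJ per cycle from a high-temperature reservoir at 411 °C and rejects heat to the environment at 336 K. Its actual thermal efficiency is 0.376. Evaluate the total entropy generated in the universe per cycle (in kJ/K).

ΔS_univ ≈ 0.0819 kJ/K

T_H = 411 °C → 411 + 273.15 = 684.15 K.
W = η·Q_H = 0.376 × 207 = 77.83 kJ, so Q_C = Q_H − W = 129.2 kJ.
Entropy balance on the reservoirs: −Q_H/T_H = -0.3026 kJ/K, +Q_C/T_C = 0.3844 kJ/K.
ΔS_univ = −Q_H/T_H + Q_C/T_C = 0.0819 kJ/K (> 0, since η = 0.376 < η_Carnot = 0.509).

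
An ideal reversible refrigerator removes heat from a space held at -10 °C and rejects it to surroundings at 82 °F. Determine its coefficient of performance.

T_H = 82 °F → (82 − 32) × 5/9 = 27.78 °C = 300.93 K.
T_C = -10 °C → -10 + 273.15 = 263.15 K.
For a reversible refrigerator, COP_R = T_C/(T_H − T_C) = 263.15/(300.93 − 263.15) = 6.97.

COP_R ≈ 6.97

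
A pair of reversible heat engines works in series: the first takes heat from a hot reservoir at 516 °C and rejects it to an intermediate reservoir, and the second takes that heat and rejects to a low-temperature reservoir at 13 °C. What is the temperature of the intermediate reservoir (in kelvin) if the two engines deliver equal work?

T_H = 516 °C → 516 + 273.15 = 789.15 K.
T_C = 13 °C → 13 + 273.15 = 286.15 K.
For reversible stages Q_m = Q_H·(T_m/T_H). Setting W₁ = Q_H(1 − T_m/T_H) equal to W₂ = Q_m(1 − T_C/T_m) = Q_H·(T_m − T_C)/T_H gives T_H − T_m = T_m − T_C, so T_m = (T_H + T_C)/2 = (789.15 + 286.15)/2 = 537.6 K.

T_m ≈ 537.6 K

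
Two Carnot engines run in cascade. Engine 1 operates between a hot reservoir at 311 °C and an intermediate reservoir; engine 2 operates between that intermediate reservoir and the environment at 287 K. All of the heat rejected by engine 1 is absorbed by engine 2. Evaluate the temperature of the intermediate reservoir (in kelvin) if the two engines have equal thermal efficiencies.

T_m ≈ 409.5 K

T_H = 311 °C → 311 + 273.15 = 584.15 K.
Equal efficiencies require 1 − T_m/T_H = 1 − T_C/T_m, i.e. T_m/T_H = T_C/T_m, so T_m = √(T_H·T_C) = √(584.15 × 287.00) = 409.5 K.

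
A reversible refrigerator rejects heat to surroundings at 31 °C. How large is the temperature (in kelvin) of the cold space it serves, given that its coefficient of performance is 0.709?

T_C ≈ 126 K

T_H = 31 °C → 31 + 273.15 = 304.15 K.
COP_R = T_C/(T_H − T_C) ⇒ T_C = T_H·COP_R/(1 + COP_R) = 304.15 × 0.709/(1 + 0.709) = 126 K.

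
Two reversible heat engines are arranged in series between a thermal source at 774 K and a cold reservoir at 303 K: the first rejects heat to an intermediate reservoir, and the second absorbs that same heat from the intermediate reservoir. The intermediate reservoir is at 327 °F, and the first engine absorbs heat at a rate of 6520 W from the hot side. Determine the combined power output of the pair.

Ẇ_total ≈ 3970 W

Two reversible stages in series are equivalent to a single Carnot engine between T_H and T_C, so η_total = 1 − T_C/T_H = 1 − 303.00/774.00 = 0.6085.
W_total = η_total · Q_H = 0.6085 × 6520 = 3970 W.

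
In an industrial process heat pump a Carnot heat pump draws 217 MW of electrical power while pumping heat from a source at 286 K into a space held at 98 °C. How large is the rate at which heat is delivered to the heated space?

Q̇_H ≈ 946 MW

T_H = 98 °C → 98 + 273.15 = 371.15 K.
For a reversible heat pump, COP_HP = T_H/(T_H − T_C) = 371.15/85.15 = 4.3588.
Q_H = COP_HP · W = 4.3588 × 217 = 946 MW.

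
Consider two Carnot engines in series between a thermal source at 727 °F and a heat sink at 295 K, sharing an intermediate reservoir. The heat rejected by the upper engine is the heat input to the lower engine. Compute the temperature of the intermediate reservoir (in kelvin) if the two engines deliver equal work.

T_m ≈ 477.1 K

T_H = 727 °F → (727 − 32) × 5/9 = 386.11 °C = 659.26 K.
For reversible stages Q_m = Q_H·(T_m/T_H). Setting W₁ = Q_H(1 − T_m/T_H) equal to W₂ = Q_m(1 − T_C/T_m) = Q_H·(T_m − T_C)/T_H gives T_H − T_m = T_m − T_C, so T_m = (T_H + T_C)/2 = (659.26 + 295.00)/2 = 477.1 K.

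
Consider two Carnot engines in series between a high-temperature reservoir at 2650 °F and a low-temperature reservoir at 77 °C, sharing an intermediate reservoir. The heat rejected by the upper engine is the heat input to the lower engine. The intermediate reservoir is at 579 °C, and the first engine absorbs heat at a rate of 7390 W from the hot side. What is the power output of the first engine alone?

T_H = 2650 °F → (2650 − 32) × 5/9 = 1454.44 °C = 1727.59 K.
T_C = 77 °C → 77 + 273.15 = 350.15 K.
T_m = 579 °C → 579 + 273.15 = 852.15 K.
First-stage efficiency η₁ = 1 − T_m/T_H = 1 − 852.15/1727.59 = 0.5067.
W₁ = η₁·Q_H = 0.5067 × 7390 = 3745 W.

Ẇ₁ ≈ 3745 W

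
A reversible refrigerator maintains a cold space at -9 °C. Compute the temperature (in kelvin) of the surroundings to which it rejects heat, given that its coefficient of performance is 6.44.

T_H ≈ 305 K

T_C = -9 °C → -9 + 273.15 = 264.15 K.
COP_R = T_C/(T_H − T_C) ⇒ T_H = T_C·(1 + 1/COP_R) = 264.15 × (1 + 1/6.44) = 305 K.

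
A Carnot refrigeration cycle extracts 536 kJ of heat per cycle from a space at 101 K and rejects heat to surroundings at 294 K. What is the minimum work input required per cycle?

W_in ≈ 1024 kJ

The reversible coefficient of performance is COP_R = T_C/(T_H − T_C) = 101.00/193.00 = 0.5233.
W = Q_C/COP_R = 536/0.5233 = 1024 kJ.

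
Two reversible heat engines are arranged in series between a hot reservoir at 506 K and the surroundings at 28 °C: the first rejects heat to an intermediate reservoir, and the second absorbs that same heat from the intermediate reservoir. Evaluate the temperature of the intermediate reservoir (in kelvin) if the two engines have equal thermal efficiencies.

T_m ≈ 390.4 K

T_C = 28 °C → 28 + 273.15 = 301.15 K.
Equal efficiencies require 1 − T_m/T_H = 1 − T_C/T_m, i.e. T_m/T_H = T_C/T_m, so T_m = √(T_H·T_C) = √(506.00 × 301.15) = 390.4 K.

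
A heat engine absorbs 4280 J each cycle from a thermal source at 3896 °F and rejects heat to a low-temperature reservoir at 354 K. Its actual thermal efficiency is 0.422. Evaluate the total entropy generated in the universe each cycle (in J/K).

T_H = 3896 °F → (3896 − 32) × 5/9 = 2146.67 °C = 2419.82 K.
W = η·Q_H = 0.422 × 4280 = 1806 J, so Q_C = Q_H − W = 2474 J.
Entropy balance on the reservoirs: −Q_H/T_H = -1.769 J/K, +Q_C/T_C = 6.988 J/K.
ΔS_univ = −Q_H/T_H + Q_C/T_C = 5.22 J/K (> 0, since η = 0.422 < η_Carnot = 0.854).

ΔS_univ ≈ 5.22 J/K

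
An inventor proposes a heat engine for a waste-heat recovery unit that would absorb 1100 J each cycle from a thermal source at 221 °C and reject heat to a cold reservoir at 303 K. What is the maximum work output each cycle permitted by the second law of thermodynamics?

W_max ≈ 426 J

T_H = 221 °C → 221 + 273.15 = 494.15 K.
The upper bound on efficiency is η_max = 1 − T_C/T_H = 1 − 303.00/494.15 = 0.3868.
W_max = η_max · Q_H = 0.3868 × 1100 = 426 J.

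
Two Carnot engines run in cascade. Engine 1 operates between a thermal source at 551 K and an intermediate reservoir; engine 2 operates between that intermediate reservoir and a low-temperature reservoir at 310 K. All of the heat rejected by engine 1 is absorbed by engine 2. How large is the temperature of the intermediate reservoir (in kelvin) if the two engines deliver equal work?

T_m ≈ 430.5 K

For reversible stages Q_m = Q_H·(T_m/T_H). Setting W₁ = Q_H(1 − T_m/T_H) equal to W₂ = Q_m(1 − T_C/T_m) = Q_H·(T_m − T_C)/T_H gives T_H − T_m = T_m − T_C, so T_m = (T_H + T_C)/2 = (551.00 + 310.00)/2 = 430.5 K.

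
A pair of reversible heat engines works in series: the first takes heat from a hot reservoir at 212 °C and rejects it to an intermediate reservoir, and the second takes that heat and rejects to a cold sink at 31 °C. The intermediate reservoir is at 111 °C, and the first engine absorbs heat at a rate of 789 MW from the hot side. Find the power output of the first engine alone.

Ẇ₁ ≈ 164 MW

T_H = 212 °C → 212 + 273.15 = 485.15 K.
T_C = 31 °C → 31 + 273.15 = 304.15 K.
T_m = 111 °C → 111 + 273.15 = 384.15 K.
First-stage efficiency η₁ = 1 − T_m/T_H = 1 − 384.15/485.15 = 0.2082.
W₁ = η₁·Q_H = 0.2082 × 789 = 164 MW.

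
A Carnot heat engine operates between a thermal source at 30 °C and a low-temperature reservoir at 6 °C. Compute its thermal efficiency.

η ≈ 0.0792

T_H = 30 °C → 30 + 273.15 = 303.15 K.
T_C = 6 °C → 6 + 273.15 = 279.15 K.
The Carnot efficiency is η = 1 − T_C/T_H = 1 − 279.15/303.15 = 0.0792.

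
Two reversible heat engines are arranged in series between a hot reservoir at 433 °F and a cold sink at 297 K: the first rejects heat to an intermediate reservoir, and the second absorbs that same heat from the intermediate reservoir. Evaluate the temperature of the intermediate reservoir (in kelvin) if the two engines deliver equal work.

T_m ≈ 396.5 K

T_H = 433 °F → (433 − 32) × 5/9 = 222.78 °C = 495.93 K.
For reversible stages Q_m = Q_H·(T_m/T_H). Setting W₁ = Q_H(1 − T_m/T_H) equal to W₂ = Q_m(1 − T_C/T_m) = Q_H·(T_m − T_C)/T_H gives T_H − T_m = T_m − T_C, so T_m = (T_H + T_C)/2 = (495.93 + 297.00)/2 = 396.5 K.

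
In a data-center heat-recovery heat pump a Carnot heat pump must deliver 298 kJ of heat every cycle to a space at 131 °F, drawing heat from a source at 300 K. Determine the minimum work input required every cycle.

T_H = 131 °F → (131 − 32) × 5/9 = 55.00 °C = 328.15 K.
The Carnot heat-pump COP is COP_HP = T_H/(T_H − T_C) = 328.15/28.15 = 11.6572.
W = Q_H/COP_HP = 298/11.6572 = 25.6 kJ.

W_in ≈ 25.6 kJ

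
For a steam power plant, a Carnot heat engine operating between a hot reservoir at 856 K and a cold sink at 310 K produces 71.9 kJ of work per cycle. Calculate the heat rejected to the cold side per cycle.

Since the cycle is reversible, η = 1 − T_C/T_H = 1 − 310.00/856.00 = 0.6379.
Since Q_C/Q_H = T_C/T_H and Q_H = W/η, Q_C = W·T_C/(T_H − T_C) = 71.9 × 310.00/546.00 = 40.82 kJ.

Q_C ≈ 40.82 kJ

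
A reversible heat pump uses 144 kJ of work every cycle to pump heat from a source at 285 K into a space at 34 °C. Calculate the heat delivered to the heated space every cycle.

Q_H ≈ 1997 kJ

T_H = 34 °C → 34 + 273.15 = 307.15 K.
COP_HP = T_H/(T_H − T_C) = 307.15/22.15 = 13.8668.
Q_H = COP_HP · W = 13.8668 × 144 = 1997 kJ.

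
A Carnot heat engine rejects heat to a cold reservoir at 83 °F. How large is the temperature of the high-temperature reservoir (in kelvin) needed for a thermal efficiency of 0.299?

T_C = 83 °F → (83 − 32) × 5/9 = 28.33 °C = 301.48 K.
From η = 1 − T_C/T_H, solving for T_H gives T_H = T_C/(1 − η) = 301.48/(1 − 0.299) = 430 K.

T_H ≈ 430 K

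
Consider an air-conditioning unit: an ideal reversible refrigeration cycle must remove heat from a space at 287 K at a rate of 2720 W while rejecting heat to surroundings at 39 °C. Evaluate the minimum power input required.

Ẇ_in ≈ 238.4 W

T_H = 39 °C → 39 + 273.15 = 312.15 K.
Carnot COP: COP_R = T_C/(T_H − T_C) = 287.00/25.15 = 11.4115.
W = Q_C/COP_R = 2720/11.4115 = 238.4 W.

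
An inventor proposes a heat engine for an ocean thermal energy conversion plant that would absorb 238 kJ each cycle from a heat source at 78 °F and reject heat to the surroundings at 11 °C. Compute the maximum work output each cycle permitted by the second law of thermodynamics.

W_max ≈ 11.60 kJ

T_H = 78 °F → (78 − 32) × 5/9 = 25.56 °C = 298.71 K.
T_C = 11 °C → 11 + 273.15 = 284.15 K.
No engine can exceed the Carnot limit: η_max = 1 − T_C/T_H = 1 − 284.15/298.71 = 0.0487.
W_max = η_max · Q_H = 0.0487 × 238 = 11.60 kJ.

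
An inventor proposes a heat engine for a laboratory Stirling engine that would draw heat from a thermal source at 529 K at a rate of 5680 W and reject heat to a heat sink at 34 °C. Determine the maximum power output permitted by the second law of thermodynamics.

T_C = 34 °C → 34 + 273.15 = 307.15 K.
No engine can exceed the Carnot limit: η_max = 1 − T_C/T_H = 1 − 307.15/529.00 = 0.4194.
W_max = η_max · Q_H = 0.4194 × 5680 = 2380 W.

Ẇ_max ≈ 2380 W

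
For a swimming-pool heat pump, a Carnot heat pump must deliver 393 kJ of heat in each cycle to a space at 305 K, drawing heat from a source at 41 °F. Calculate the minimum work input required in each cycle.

T_C = 41 °F → (41 − 32) × 5/9 = 5.00 °C = 278.15 K.
Reversible heating COP: COP_HP = T_H/(T_H − T_C) = 305.00/26.85 = 11.3594.
W = Q_H/COP_HP = 393/11.3594 = 34.6 kJ.

W_in ≈ 34.6 kJ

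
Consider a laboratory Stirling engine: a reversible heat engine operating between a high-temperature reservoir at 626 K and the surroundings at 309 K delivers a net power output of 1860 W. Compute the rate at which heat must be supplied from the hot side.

Q̇_H ≈ 3670 W

Since the cycle is reversible, η = 1 − T_C/T_H = 1 − 309.00/626.00 = 0.5064.
Q_H = W/η = 1860/0.5064 = 3670 W.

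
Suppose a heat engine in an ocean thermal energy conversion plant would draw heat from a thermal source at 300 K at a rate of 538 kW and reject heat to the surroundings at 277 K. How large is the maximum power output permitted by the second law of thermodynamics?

Ẇ_max ≈ 41.2 kW

No engine can exceed the Carnot limit: η_max = 1 − T_C/T_H = 1 − 277.00/300.00 = 0.0767.
W_max = η_max · Q_H = 0.0767 × 538 = 41.2 kW.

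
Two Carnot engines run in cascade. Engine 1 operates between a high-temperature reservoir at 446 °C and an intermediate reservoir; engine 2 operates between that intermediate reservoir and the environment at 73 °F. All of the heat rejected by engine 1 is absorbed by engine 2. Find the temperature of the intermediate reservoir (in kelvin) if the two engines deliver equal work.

T_m ≈ 508 K

T_H = 446 °C → 446 + 273.15 = 719.15 K.
T_C = 73 °F → (73 − 32) × 5/9 = 22.78 °C = 295.93 K.
For reversible stages Q_m = Q_H·(T_m/T_H). Setting W₁ = Q_H(1 − T_m/T_H) equal to W₂ = Q_m(1 − T_C/T_m) = Q_H·(T_m − T_C)/T_H gives T_H − T_m = T_m − T_C, so T_m = (T_H + T_C)/2 = (719.15 + 295.93)/2 = 508 K.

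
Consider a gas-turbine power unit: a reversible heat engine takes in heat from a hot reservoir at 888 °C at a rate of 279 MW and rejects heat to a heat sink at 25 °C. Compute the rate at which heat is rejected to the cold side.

Q̇_C ≈ 71.64 MW

T_H = 888 °C → 888 + 273.15 = 1161.15 K.
T_C = 25 °C → 25 + 273.15 = 298.15 K.
Carnot efficiency: η = 1 − T_C/T_H = 1 − 298.15/1161.15 = 0.7432.
For a reversible cycle Q_C/Q_H = T_C/T_H, so Q_C = 279 × 298.15/1161.15 = 71.64 MW.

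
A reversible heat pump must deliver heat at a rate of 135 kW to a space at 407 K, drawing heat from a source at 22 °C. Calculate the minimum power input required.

T_C = 22 °C → 22 + 273.15 = 295.15 K.
For a reversible heat pump, COP_HP = T_H/(T_H − T_C) = 407.00/111.85 = 3.6388.
W = Q_H/COP_HP = 135/3.6388 = 37.1 kW.

Ẇ_in ≈ 37.1 kW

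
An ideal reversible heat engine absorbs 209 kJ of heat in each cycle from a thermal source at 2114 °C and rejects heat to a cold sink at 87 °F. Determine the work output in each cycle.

W ≈ 182 kJ

T_H = 2114 °C → 2114 + 273.15 = 2387.15 K.
T_C = 87 °F → (87 − 32) × 5/9 = 30.56 °C = 303.71 K.
For a reversible engine, η = 1 − T_C/T_H = 1 − 303.71/2387.15 = 0.8728.
W = η·Q_H = 0.8728 × 209 = 182 kJ.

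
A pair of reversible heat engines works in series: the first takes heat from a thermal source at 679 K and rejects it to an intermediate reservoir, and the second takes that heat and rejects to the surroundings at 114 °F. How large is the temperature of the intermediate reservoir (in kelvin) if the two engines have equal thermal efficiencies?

T_m ≈ 465 K

T_C = 114 °F → (114 − 32) × 5/9 = 45.56 °C = 318.71 K.
Equal efficiencies require 1 − T_m/T_H = 1 − T_C/T_m, i.e. T_m/T_H = T_C/T_m, so T_m = √(T_H·T_C) = √(679.00 × 318.71) = 465 K.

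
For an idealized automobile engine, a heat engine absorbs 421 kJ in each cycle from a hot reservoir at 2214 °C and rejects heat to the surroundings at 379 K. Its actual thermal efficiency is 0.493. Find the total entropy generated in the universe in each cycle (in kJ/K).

ΔS_univ ≈ 0.3939 kJ/K

T_H = 2214 °C → 2214 + 273.15 = 2487.15 K.
W = η·Q_H = 0.493 × 421 = 207.6 kJ, so Q_C = Q_H − W = 213.4 kJ.
Reservoir entropy changes: ΔS_H = −Q_H/T_H = −421/2487.15 = -0.1693 kJ/K and ΔS_C = +Q_C/T_C = 213.4/379.00 = 0.5632 kJ/K.
ΔS_univ = −Q_H/T_H + Q_C/T_C = 0.3939 kJ/K (> 0, since η = 0.493 < η_Carnot = 0.848).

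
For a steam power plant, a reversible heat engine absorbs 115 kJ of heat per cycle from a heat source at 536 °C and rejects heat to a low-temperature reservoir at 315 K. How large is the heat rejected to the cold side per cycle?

T_H = 536 °C → 536 + 273.15 = 809.15 K.
η_rev = 1 − T_C/T_H = 1 − 315.00/809.15 = 0.6107.
For a reversible cycle Q_C/Q_H = T_C/T_H, so Q_C = 115 × 315.00/809.15 = 44.8 kJ.

Q_C ≈ 44.8 kJ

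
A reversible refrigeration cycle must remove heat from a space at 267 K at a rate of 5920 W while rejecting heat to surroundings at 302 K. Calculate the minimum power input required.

Ẇ_in ≈ 776.0 W

Carnot COP: COP_R = T_C/(T_H − T_C) = 267.00/35.00 = 7.6286.
W = Q_C/COP_R = 5920/7.6286 = 776.0 W.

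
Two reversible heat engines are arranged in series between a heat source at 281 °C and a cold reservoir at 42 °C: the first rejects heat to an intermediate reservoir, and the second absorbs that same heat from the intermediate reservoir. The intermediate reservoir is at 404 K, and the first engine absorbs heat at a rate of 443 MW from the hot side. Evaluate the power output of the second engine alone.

T_H = 281 °C → 281 + 273.15 = 554.15 K.
T_C = 42 °C → 42 + 273.15 = 315.15 K.
Heat entering the second stage: Q_m = Q_H·(T_m/T_H) = 443 × 404.00/554.15 = 323.0 MW.
Second-stage efficiency η₂ = 1 − T_C/T_m = 1 − 315.15/404.00 = 0.2199, so W₂ = η₂·Q_m = 71.03 MW.

Ẇ₂ ≈ 71.03 MW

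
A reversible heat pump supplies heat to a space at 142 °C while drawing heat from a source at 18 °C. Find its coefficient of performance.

COP_HP ≈ 3.35

T_H = 142 °C → 142 + 273.15 = 415.15 K.
T_C = 18 °C → 18 + 273.15 = 291.15 K.
For a reversible heat pump, COP_HP = T_H/(T_H − T_C) = 415.15/(415.15 − 291.15) = 3.35.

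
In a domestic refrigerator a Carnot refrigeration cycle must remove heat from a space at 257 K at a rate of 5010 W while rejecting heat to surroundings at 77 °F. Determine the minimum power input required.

Ẇ_in ≈ 802 W

T_H = 77 °F → (77 − 32) × 5/9 = 25.00 °C = 298.15 K.
For a reversible refrigerator, COP_R = T_C/(T_H − T_C) = 257.00/41.15 = 6.2454.
W = Q_C/COP_R = 5010/6.2454 = 802 W.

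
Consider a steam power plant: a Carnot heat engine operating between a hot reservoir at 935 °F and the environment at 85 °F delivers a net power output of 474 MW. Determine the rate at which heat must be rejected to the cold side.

T_H = 935 °F → (935 − 32) × 5/9 = 501.67 °C = 774.82 K.
T_C = 85 °F → (85 − 32) × 5/9 = 29.44 °C = 302.59 K.
Since the cycle is reversible, η = 1 − T_C/T_H = 1 − 302.59/774.82 = 0.6095.
Since Q_C/Q_H = T_C/T_H and Q_H = W/η, Q_C = W·T_C/(T_H − T_C) = 474 × 302.59/472.22 = 303.7 MW.

Q̇_C ≈ 303.7 MW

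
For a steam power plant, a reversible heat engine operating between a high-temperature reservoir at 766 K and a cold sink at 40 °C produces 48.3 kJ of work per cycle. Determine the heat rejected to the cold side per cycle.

T_C = 40 °C → 40 + 273.15 = 313.15 K.
Since the cycle is reversible, η = 1 − T_C/T_H = 1 − 313.15/766.00 = 0.5912.
Since Q_C/Q_H = T_C/T_H and Q_H = W/η, Q_C = W·T_C/(T_H − T_C) = 48.3 × 313.15/452.85 = 33.4 kJ.

Q_C ≈ 33.4 kJ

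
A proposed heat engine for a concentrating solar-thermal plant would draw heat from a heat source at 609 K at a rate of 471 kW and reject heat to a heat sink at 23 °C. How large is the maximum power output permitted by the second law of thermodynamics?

Ẇ_max ≈ 242.0 kW

T_C = 23 °C → 23 + 273.15 = 296.15 K.
The second-law ceiling is the Carnot efficiency, η_max = 1 − T_C/T_H = 1 − 296.15/609.00 = 0.5137.
W_max = η_max · Q_H = 0.5137 × 471 = 242.0 kW.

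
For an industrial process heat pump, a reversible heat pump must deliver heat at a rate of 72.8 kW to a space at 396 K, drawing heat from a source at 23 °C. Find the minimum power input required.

T_C = 23 °C → 23 + 273.15 = 296.15 K.
For a reversible heat pump, COP_HP = T_H/(T_H − T_C) = 396.00/99.85 = 3.9659.
W = Q_H/COP_HP = 72.8/3.9659 = 18.36 kW.

Ẇ_in ≈ 18.36 kW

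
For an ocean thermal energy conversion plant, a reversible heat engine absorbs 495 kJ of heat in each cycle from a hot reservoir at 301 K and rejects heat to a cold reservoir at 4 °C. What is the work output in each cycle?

T_C = 4 °C → 4 + 273.15 = 277.15 K.
η_rev = 1 − T_C/T_H = 1 − 277.15/301.00 = 0.0792.
W = η·Q_H = 0.0792 × 495 = 39.22 kJ.

W ≈ 39.22 kJ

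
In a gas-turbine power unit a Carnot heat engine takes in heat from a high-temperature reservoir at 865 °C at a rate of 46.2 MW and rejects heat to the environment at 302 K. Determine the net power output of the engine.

Ẇ ≈ 33.94 MW

T_H = 865 °C → 865 + 273.15 = 1138.15 K.
Since the cycle is reversible, η = 1 − T_C/T_H = 1 − 302.00/1138.15 = 0.7347.
W = η·Q_H = 0.7347 × 46.2 = 33.94 MW.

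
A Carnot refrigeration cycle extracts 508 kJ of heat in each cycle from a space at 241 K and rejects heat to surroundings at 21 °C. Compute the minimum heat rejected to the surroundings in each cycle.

Q_H ≈ 620.0 kJ

T_H = 21 °C → 21 + 273.15 = 294.15 K.
For a reversible cycle Q_H/Q_C = T_H/T_C, so Q_H = Q_C·T_H/T_C = 508 × 294.15/241.00 = 620.0 kJ.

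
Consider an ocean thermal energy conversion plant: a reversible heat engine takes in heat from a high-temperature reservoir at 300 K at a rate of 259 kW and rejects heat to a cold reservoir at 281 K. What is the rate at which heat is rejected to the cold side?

Q̇_C ≈ 243 kW

The Carnot efficiency is η = 1 − T_C/T_H = 1 − 281.00/300.00 = 0.0633.
For a reversible cycle Q_C/Q_H = T_C/T_H, so Q_C = 259 × 281.00/300.00 = 243 kW.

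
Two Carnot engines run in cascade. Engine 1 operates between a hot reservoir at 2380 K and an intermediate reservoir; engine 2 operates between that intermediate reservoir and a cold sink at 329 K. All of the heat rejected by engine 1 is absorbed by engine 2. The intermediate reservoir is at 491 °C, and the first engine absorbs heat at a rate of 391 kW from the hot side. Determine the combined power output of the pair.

Two reversible stages in series are equivalent to a single Carnot engine between T_H and T_C, so η_total = 1 − T_C/T_H = 1 − 329.00/2380.00 = 0.8618.
W_total = η_total · Q_H = 0.8618 × 391 = 337 kW.

Ẇ_total ≈ 337 kW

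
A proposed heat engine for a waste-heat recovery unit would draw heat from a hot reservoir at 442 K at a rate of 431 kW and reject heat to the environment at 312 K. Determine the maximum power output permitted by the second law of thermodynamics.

The second-law ceiling is the Carnot efficiency, η_max = 1 − T_C/T_H = 1 − 312.00/442.00 = 0.2941.
W_max = η_max · Q_H = 0.2941 × 431 = 127 kW.

Ẇ_max ≈ 127 kW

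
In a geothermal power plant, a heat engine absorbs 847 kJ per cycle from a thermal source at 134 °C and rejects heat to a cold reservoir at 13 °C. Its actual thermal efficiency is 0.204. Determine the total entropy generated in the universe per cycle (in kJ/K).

T_H = 134 °C → 134 + 273.15 = 407.15 K.
T_C = 13 °C → 13 + 273.15 = 286.15 K.
W = η·Q_H = 0.204 × 847 = 172.8 kJ, so Q_C = Q_H − W = 674.2 kJ.
Entropy balance on the reservoirs: −Q_H/T_H = -2.080 kJ/K, +Q_C/T_C = 2.356 kJ/K.
ΔS_univ = −Q_H/T_H + Q_C/T_C = 0.276 kJ/K (> 0, since η = 0.204 < η_Carnot = 0.297).

ΔS_univ ≈ 0.276 kJ/K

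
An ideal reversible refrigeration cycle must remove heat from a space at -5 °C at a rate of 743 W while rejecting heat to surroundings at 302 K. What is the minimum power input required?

Ẇ_in ≈ 93.79 W

T_C = -5 °C → -5 + 273.15 = 268.15 K.
For a reversible refrigerator, COP_R = T_C/(T_H − T_C) = 268.15/33.85 = 7.9217.
W = Q_C/COP_R = 743/7.9217 = 93.79 W.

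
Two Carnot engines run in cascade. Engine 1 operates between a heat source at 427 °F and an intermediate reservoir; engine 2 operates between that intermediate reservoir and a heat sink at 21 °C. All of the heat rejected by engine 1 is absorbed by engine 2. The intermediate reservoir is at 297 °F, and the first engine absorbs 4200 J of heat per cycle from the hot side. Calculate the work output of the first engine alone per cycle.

T_H = 427 °F → (427 − 32) × 5/9 = 219.44 °C = 492.59 K.
T_C = 21 °C → 21 + 273.15 = 294.15 K.
T_m = 297 °F → (297 − 32) × 5/9 = 147.22 °C = 420.37 K.
First-stage efficiency η₁ = 1 − T_m/T_H = 1 − 420.37/492.59 = 0.1466.
W₁ = η₁·Q_H = 0.1466 × 4200 = 616 J.

W₁ ≈ 616 J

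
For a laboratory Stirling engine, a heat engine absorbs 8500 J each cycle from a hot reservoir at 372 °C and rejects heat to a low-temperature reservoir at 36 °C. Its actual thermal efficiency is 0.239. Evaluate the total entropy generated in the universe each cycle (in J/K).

T_H = 372 °C → 372 + 273.15 = 645.15 K.
T_C = 36 °C → 36 + 273.15 = 309.15 K.
W = η·Q_H = 0.239 × 8500 = 2032 J, so Q_C = Q_H − W = 6468 J.
Entropy balance on the reservoirs: −Q_H/T_H = -13.18 J/K, +Q_C/T_C = 20.92 J/K.
ΔS_univ = −Q_H/T_H + Q_C/T_C = 7.748 J/K (> 0, since η = 0.239 < η_Carnot = 0.521).

ΔS_univ ≈ 7.748 J/K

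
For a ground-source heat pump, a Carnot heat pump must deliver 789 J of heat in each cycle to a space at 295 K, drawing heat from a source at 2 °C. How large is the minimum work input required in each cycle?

W_in ≈ 53.1 J

T_C = 2 °C → 2 + 273.15 = 275.15 K.
The Carnot heat-pump COP is COP_HP = T_H/(T_H − T_C) = 295.00/19.85 = 14.8615.
W = Q_H/COP_HP = 789/14.8615 = 53.1 J.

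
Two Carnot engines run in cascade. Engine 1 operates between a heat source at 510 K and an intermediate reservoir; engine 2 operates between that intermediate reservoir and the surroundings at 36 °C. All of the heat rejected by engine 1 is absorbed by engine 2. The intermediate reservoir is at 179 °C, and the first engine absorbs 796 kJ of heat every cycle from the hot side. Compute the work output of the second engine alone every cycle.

T_C = 36 °C → 36 + 273.15 = 309.15 K.
T_m = 179 °C → 179 + 273.15 = 452.15 K.
Heat entering the second stage: Q_m = Q_H·(T_m/T_H) = 796 × 452.15/510.00 = 705.7 kJ.
Second-stage efficiency η₂ = 1 − T_C/T_m = 1 − 309.15/452.15 = 0.3163, so W₂ = η₂·Q_m = 223.2 kJ.

W₂ ≈ 223.2 kJ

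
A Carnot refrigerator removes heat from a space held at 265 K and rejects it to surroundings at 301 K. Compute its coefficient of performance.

COP_R ≈ 7.36

COP_R = T_C/(T_H − T_C) = 265.00/(301.00 − 265.00) = 7.36.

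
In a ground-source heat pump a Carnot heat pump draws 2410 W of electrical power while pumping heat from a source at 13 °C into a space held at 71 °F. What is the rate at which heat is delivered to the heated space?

Q̇_H ≈ 82000 W

T_H = 71 °F → (71 − 32) × 5/9 = 21.67 °C = 294.82 K.
T_C = 13 °C → 13 + 273.15 = 286.15 K.
For a reversible heat pump, COP_HP = T_H/(T_H − T_C) = 294.82/8.67 = 34.0173.
Q_H = COP_HP · W = 34.0173 × 2410 = 82000 W.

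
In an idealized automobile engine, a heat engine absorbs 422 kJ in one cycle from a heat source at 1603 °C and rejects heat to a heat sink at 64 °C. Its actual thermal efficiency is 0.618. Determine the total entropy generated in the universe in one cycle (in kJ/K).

T_H = 1603 °C → 1603 + 273.15 = 1876.15 K.
T_C = 64 °C → 64 + 273.15 = 337.15 K.
W = η·Q_H = 0.618 × 422 = 260.8 kJ, so Q_C = Q_H − W = 161.2 kJ.
The hot reservoir loses entropy Q_H/T_H = 422/1876.15 = 0.2249 kJ/K; the cold reservoir gains Q_C/T_C = 161.2/337.15 = 0.4781 kJ/K.
ΔS_univ = −Q_H/T_H + Q_C/T_C = 0.253 kJ/K (> 0, since η = 0.618 < η_Carnot = 0.820).

ΔS_univ ≈ 0.253 kJ/K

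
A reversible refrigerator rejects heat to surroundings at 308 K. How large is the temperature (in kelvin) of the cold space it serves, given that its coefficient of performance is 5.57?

COP_R = T_C/(T_H − T_C) ⇒ T_C = T_H·COP_R/(1 + COP_R) = 308.00 × 5.57/(1 + 5.57) = 261.1 K.

T_C ≈ 261.1 K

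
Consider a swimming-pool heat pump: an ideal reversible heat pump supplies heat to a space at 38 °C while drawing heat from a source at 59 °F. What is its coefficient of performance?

COP_HP ≈ 13.5

T_H = 38 °C → 38 + 273.15 = 311.15 K.
T_C = 59 °F → (59 − 32) × 5/9 = 15.00 °C = 288.15 K.
For a reversible heat pump, COP_HP = T_H/(T_H − T_C) = 311.15/(311.15 − 288.15) = 13.5.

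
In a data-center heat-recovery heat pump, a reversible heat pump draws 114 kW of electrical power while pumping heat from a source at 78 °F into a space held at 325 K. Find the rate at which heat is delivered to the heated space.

T_C = 78 °F → (78 − 32) × 5/9 = 25.56 °C = 298.71 K.
Reversible heating COP: COP_HP = T_H/(T_H − T_C) = 325.00/26.29 = 12.3600.
Q_H = COP_HP · W = 12.3600 × 114 = 1410 kW.

Q̇_H ≈ 1410 kW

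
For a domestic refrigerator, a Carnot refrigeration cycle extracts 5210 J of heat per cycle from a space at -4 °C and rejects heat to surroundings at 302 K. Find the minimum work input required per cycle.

W_in ≈ 636 J

T_C = -4 °C → -4 + 273.15 = 269.15 K.
The reversible coefficient of performance is COP_R = T_C/(T_H − T_C) = 269.15/32.85 = 8.1933.
W = Q_C/COP_R = 5210/8.1933 = 636 J.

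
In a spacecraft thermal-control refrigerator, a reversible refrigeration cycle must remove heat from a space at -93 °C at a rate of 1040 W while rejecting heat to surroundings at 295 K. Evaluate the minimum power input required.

Ẇ_in ≈ 663.0 W

T_C = -93 °C → -93 + 273.15 = 180.15 K.
For a reversible refrigerator, COP_R = T_C/(T_H − T_C) = 180.15/114.85 = 1.5686.
W = Q_C/COP_R = 1040/1.5686 = 663.0 W.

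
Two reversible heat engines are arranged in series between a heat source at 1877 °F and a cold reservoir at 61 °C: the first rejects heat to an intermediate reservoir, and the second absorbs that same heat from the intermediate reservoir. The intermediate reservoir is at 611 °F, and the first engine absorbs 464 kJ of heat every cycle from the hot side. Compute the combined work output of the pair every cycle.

W_total ≈ 345 kJ

T_H = 1877 °F → (1877 − 32) × 5/9 = 1025.00 °C = 1298.15 K.
T_C = 61 °C → 61 + 273.15 = 334.15 K.
Two reversible stages in series are equivalent to a single Carnot engine between T_H and T_C, so η_total = 1 − T_C/T_H = 1 − 334.15/1298.15 = 0.7426.
W_total = η_total · Q_H = 0.7426 × 464 = 345 kJ.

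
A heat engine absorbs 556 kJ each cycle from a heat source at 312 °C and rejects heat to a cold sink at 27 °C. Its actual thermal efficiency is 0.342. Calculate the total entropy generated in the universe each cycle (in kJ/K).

T_H = 312 °C → 312 + 273.15 = 585.15 K.
T_C = 27 °C → 27 + 273.15 = 300.15 K.
W = η·Q_H = 0.342 × 556 = 190.2 kJ, so Q_C = Q_H − W = 365.8 kJ.
Entropy balance on the reservoirs: −Q_H/T_H = -0.9502 kJ/K, +Q_C/T_C = 1.219 kJ/K.
ΔS_univ = −Q_H/T_H + Q_C/T_C = 0.269 kJ/K (> 0, since η = 0.342 < η_Carnot = 0.487).

ΔS_univ ≈ 0.269 kJ/K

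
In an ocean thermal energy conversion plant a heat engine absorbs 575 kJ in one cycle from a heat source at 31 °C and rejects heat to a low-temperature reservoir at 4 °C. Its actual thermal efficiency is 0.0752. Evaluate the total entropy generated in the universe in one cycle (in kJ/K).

ΔS_univ ≈ 0.0282 kJ/K

T_H = 31 °C → 31 + 273.15 = 304.15 K.
T_C = 4 °C → 4 + 273.15 = 277.15 K.
W = η·Q_H = 0.0752 × 575 = 43.24 kJ, so Q_C = Q_H − W = 531.8 kJ.
Entropy balance on the reservoirs: −Q_H/T_H = -1.891 kJ/K, +Q_C/T_C = 1.919 kJ/K.
ΔS_univ = −Q_H/T_H + Q_C/T_C = 0.0282 kJ/K (> 0, since η = 0.0752 < η_Carnot = 0.089).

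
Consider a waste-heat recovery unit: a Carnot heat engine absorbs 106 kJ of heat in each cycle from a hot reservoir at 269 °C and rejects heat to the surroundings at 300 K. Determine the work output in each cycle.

T_H = 269 °C → 269 + 273.15 = 542.15 K.
Carnot efficiency: η = 1 − T_C/T_H = 1 − 300.00/542.15 = 0.4466.
W = η·Q_H = 0.4466 × 106 = 47.3 kJ.

W ≈ 47.3 kJ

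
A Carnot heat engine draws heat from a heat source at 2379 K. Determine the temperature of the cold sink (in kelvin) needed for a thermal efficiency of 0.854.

T_C ≈ 347 K

From η = 1 − T_C/T_H, T_C = T_H·(1 − η) = 2379.00 × (1 − 0.854) = 347 K.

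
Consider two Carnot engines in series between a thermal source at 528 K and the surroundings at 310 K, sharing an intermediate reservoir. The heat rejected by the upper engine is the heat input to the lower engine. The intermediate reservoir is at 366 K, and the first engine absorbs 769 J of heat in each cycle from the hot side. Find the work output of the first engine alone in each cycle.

First-stage efficiency η₁ = 1 − T_m/T_H = 1 − 366.00/528.00 = 0.3068.
W₁ = η₁·Q_H = 0.3068 × 769 = 236 J.

W₁ ≈ 236 J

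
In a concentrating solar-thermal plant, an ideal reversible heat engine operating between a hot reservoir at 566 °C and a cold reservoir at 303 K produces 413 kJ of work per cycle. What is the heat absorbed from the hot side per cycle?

Q_H ≈ 646 kJ

T_H = 566 °C → 566 + 273.15 = 839.15 K.
Carnot efficiency: η = 1 − T_C/T_H = 1 − 303.00/839.15 = 0.6389.
Q_H = W/η = 413/0.6389 = 646 kJ.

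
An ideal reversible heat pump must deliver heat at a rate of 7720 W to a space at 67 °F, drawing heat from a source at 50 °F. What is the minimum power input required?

Ẇ_in ≈ 249.2 W

T_H = 67 °F → (67 − 32) × 5/9 = 19.44 °C = 292.59 K.
T_C = 50 °F → (50 − 32) × 5/9 = 10.00 °C = 283.15 K.
COP_HP = T_H/(T_H − T_C) = 292.59/9.44 = 30.9806.
W = Q_H/COP_HP = 7720/30.9806 = 249.2 W.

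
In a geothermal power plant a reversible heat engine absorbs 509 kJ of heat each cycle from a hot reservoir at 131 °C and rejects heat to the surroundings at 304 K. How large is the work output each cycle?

T_H = 131 °C → 131 + 273.15 = 404.15 K.
The Carnot efficiency is η = 1 − T_C/T_H = 1 − 304.00/404.15 = 0.2478.
W = η·Q_H = 0.2478 × 509 = 126 kJ.

W ≈ 126 kJ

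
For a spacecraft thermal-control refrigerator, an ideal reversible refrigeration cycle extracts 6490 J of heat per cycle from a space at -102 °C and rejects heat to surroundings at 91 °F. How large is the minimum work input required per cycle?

W_in ≈ 5110 J

T_H = 91 °F → (91 − 32) × 5/9 = 32.78 °C = 305.93 K.
T_C = -102 °C → -102 + 273.15 = 171.15 K.
The reversible coefficient of performance is COP_R = T_C/(T_H − T_C) = 171.15/134.78 = 1.2699.
W = Q_C/COP_R = 6490/1.2699 = 5110 J.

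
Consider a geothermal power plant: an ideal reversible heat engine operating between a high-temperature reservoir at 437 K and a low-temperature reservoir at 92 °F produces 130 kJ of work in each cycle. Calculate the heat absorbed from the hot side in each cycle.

Q_H ≈ 435 kJ

T_C = 92 °F → (92 − 32) × 5/9 = 33.33 °C = 306.48 K.
Carnot efficiency: η = 1 − T_C/T_H = 1 − 306.48/437.00 = 0.2987.
Q_H = W/η = 130/0.2987 = 435 kJ.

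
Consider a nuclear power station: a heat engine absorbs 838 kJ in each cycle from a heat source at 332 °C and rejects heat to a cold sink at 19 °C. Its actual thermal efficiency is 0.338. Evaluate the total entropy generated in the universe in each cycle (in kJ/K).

T_H = 332 °C → 332 + 273.15 = 605.15 K.
T_C = 19 °C → 19 + 273.15 = 292.15 K.
W = η·Q_H = 0.338 × 838 = 283.2 kJ, so Q_C = Q_H − W = 554.8 kJ.
Reservoir entropy changes: ΔS_H = −Q_H/T_H = −838/605.15 = -1.385 kJ/K and ΔS_C = +Q_C/T_C = 554.8/292.15 = 1.899 kJ/K.
ΔS_univ = −Q_H/T_H + Q_C/T_C = 0.514 kJ/K (> 0, since η = 0.338 < η_Carnot = 0.517).

ΔS_univ ≈ 0.514 kJ/K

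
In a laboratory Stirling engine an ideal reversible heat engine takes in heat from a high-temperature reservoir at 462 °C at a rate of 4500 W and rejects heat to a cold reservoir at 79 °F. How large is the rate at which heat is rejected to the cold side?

T_H = 462 °C → 462 + 273.15 = 735.15 K.
T_C = 79 °F → (79 − 32) × 5/9 = 26.11 °C = 299.26 K.
Since the cycle is reversible, η = 1 − T_C/T_H = 1 − 299.26/735.15 = 0.5929.
For a reversible cycle Q_C/Q_H = T_C/T_H, so Q_C = 4500 × 299.26/735.15 = 1830 W.

Q̇_C ≈ 1830 W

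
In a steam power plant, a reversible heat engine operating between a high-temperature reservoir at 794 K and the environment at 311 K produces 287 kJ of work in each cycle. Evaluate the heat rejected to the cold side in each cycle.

Q_C ≈ 184.8 kJ

Since the cycle is reversible, η = 1 − T_C/T_H = 1 − 311.00/794.00 = 0.6083.
Since Q_C/Q_H = T_C/T_H and Q_H = W/η, Q_C = W·T_C/(T_H − T_C) = 287 × 311.00/483.00 = 184.8 kJ.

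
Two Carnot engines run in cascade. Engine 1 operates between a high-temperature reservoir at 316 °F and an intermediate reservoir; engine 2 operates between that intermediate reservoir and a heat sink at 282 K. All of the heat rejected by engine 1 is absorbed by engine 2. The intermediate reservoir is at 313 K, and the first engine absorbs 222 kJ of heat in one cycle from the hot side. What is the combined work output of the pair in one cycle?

W_total ≈ 76.7 kJ

T_H = 316 °F → (316 − 32) × 5/9 = 157.78 °C = 430.93 K.
Two reversible stages in series are equivalent to a single Carnot engine between T_H and T_C, so η_total = 1 − T_C/T_H = 1 − 282.00/430.93 = 0.3456.
W_total = η_total · Q_H = 0.3456 × 222 = 76.7 kJ.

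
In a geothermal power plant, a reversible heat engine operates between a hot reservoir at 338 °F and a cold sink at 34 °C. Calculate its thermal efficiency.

T_H = 338 °F → (338 − 32) × 5/9 = 170.00 °C = 443.15 K.
T_C = 34 °C → 34 + 273.15 = 307.15 K.
The Carnot efficiency is η = 1 − T_C/T_H = 1 − 307.15/443.15 = 0.3069.

η ≈ 0.3069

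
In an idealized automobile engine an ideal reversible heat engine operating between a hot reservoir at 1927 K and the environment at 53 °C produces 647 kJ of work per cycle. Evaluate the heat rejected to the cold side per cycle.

Q_C ≈ 132 kJ

T_C = 53 °C → 53 + 273.15 = 326.15 K.
The Carnot efficiency is η = 1 − T_C/T_H = 1 − 326.15/1927.00 = 0.8307.
Since Q_C/Q_H = T_C/T_H and Q_H = W/η, Q_C = W·T_C/(T_H − T_C) = 647 × 326.15/1600.85 = 132 kJ.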